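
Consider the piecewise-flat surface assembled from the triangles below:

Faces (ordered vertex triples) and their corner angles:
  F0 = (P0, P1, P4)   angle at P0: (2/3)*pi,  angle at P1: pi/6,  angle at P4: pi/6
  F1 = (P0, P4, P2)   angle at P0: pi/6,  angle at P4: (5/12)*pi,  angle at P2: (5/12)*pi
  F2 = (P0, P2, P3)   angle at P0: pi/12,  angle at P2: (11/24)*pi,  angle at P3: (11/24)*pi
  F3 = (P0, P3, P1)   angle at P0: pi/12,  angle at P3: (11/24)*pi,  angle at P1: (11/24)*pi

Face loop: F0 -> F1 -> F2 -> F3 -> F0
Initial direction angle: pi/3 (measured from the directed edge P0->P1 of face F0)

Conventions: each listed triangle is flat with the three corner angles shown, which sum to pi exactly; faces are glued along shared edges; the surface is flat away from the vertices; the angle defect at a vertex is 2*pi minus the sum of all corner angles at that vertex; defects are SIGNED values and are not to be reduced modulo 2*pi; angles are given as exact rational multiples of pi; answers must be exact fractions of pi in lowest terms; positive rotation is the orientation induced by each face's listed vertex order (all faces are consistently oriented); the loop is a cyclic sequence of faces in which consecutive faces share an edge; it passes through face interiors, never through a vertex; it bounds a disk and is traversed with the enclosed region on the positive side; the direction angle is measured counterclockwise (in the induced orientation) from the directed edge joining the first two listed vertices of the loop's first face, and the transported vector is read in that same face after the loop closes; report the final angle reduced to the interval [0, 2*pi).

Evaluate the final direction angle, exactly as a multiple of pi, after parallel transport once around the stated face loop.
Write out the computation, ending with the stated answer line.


enclosed vertex P0: corner angles sum to pi, defect = 2*pi - pi = pi
holonomy = initial angle + sum of enclosed defects (mod 2*pi), positive in the induced orientation
final angle = pi/3 + pi = (4/3)*pi (mod 2*pi)

Answer: final direction angle = (4/3)*pi


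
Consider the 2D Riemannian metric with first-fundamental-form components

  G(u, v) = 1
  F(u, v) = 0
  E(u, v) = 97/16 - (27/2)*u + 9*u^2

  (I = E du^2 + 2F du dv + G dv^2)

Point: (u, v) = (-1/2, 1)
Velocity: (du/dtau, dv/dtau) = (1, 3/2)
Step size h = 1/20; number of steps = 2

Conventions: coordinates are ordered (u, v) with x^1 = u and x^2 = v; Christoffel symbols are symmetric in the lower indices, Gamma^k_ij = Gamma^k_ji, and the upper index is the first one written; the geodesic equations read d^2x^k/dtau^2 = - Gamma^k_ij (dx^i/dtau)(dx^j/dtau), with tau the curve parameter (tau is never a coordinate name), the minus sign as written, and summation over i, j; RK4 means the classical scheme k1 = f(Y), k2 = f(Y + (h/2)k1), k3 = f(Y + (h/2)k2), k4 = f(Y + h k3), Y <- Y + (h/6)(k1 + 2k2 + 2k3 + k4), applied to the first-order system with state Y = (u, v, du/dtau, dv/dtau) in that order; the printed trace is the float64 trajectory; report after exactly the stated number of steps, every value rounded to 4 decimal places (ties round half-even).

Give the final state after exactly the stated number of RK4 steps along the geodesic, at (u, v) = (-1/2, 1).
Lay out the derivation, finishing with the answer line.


f(Y) = (du/dtau, dv/dtau, -Gamma^u_ij Y'^i Y'^j, -Gamma^v_ij Y'^i Y'^j) with the Gammas evaluated at the stage position; h = 0.050000; intermediate values shown to 6 dp
step 0: u = -0.5000, v = 1.0000, du/dtau = 1.0000, dv/dtau = 1.5000
step 1:
  k1: at (u, v) = (-0.500000, 1.000000), (du/dtau, dv/dtau) = (1.000000, 1.500000); Gamma_uuu = -0.746888, Gamma_uuv = 0.000000, Gamma_uvv = 0.000000, Gamma_vuu = 0.000000, Gamma_vuv = 0.000000, Gamma_vvv = 0.000000; k1 = (1.000000, 1.500000, 0.746888, 0.000000)
  k2: at (u, v) = (-0.475000, 1.037500), (du/dtau, dv/dtau) = (1.018672, 1.500000); Gamma_uuu = -0.760050, Gamma_uuv = 0.000000, Gamma_uvv = 0.000000, Gamma_vuu = 0.000000, Gamma_vuv = 0.000000, Gamma_vvv = 0.000000; k2 = (1.018672, 1.500000, 0.788699, 0.000000)
  k3: at (u, v) = (-0.474533, 1.037500), (du/dtau, dv/dtau) = (1.019717, 1.500000); Gamma_uuu = -0.760300, Gamma_uuv = 0.000000, Gamma_uvv = 0.000000, Gamma_vuu = 0.000000, Gamma_vuv = 0.000000, Gamma_vvv = 0.000000; k3 = (1.019717, 1.500000, 0.790578, 0.000000)
  k4: at (u, v) = (-0.449014, 1.075000), (du/dtau, dv/dtau) = (1.039529, 1.500000); Gamma_uuu = -0.774184, Gamma_uuv = 0.000000, Gamma_uvv = 0.000000, Gamma_vuu = 0.000000, Gamma_vuv = 0.000000, Gamma_vvv = 0.000000; k4 = (1.039529, 1.500000, 0.836599, 0.000000)
  Y <- Y + (h/6)(k1 + 2k2 + 2k3 + k4): u = -0.4490, v = 1.0750, du/dtau = 1.0395, dv/dtau = 1.5000
step 2:
  k1: at (u, v) = (-0.449031, 1.075000), (du/dtau, dv/dtau) = (1.039517, 1.500000); Gamma_uuu = -0.774175, Gamma_uuv = 0.000000, Gamma_uvv = 0.000000, Gamma_vuu = 0.000000, Gamma_vuv = 0.000000, Gamma_vvv = 0.000000; k1 = (1.039517, 1.500000, 0.836570, 0.000000)
  k2: at (u, v) = (-0.423043, 1.112500), (du/dtau, dv/dtau) = (1.060431, 1.500000); Gamma_uuu = -0.788791, Gamma_uuv = 0.000000, Gamma_uvv = 0.000000, Gamma_vuu = 0.000000, Gamma_vuv = 0.000000, Gamma_vvv = 0.000000; k2 = (1.060431, 1.500000, 0.887007, 0.000000)
  k3: at (u, v) = (-0.422520, 1.112500), (du/dtau, dv/dtau) = (1.061692, 1.500000); Gamma_uuu = -0.789090, Gamma_uuv = 0.000000, Gamma_uvv = 0.000000, Gamma_vuu = 0.000000, Gamma_vuv = 0.000000, Gamma_vvv = 0.000000; k3 = (1.061692, 1.500000, 0.889454, 0.000000)
  k4: at (u, v) = (-0.395946, 1.150000), (du/dtau, dv/dtau) = (1.083990, 1.500000); Gamma_uuu = -0.804566, Gamma_uuv = 0.000000, Gamma_uvv = 0.000000, Gamma_vuu = 0.000000, Gamma_vuv = 0.000000, Gamma_vvv = 0.000000; k4 = (1.083990, 1.500000, 0.945392, 0.000000)
  Y <- Y + (h/6)(k1 + 2k2 + 2k3 + k4): u = -0.3960, v = 1.1500, du/dtau = 1.0840, dv/dtau = 1.5000

Answer: u = -0.3960, v = 1.1500, du/dtau = 1.0840, dv/dtau = 1.5000


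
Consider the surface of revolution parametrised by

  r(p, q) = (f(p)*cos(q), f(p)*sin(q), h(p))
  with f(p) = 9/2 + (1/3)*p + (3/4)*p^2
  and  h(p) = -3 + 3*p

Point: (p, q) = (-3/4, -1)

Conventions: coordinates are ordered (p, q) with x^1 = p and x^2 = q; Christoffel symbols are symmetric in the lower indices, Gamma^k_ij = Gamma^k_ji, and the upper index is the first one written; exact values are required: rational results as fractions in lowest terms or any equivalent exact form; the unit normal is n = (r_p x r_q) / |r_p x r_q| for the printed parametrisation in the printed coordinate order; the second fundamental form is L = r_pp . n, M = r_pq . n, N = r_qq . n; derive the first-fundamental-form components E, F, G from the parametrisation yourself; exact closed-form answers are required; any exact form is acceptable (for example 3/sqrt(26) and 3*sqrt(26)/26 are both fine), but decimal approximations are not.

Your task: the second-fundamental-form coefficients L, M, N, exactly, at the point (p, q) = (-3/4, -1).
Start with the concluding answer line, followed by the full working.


Answer: L = -108*sqrt(5545)/5545, M = 0, N = 2691*sqrt(5545)/44360

f = 299/64, f' = -19/24, f'' = 3/2, h' = 3, h'' = 0
E = 5545/576, F = 0, G = 89401/4096; answer radicand W^2 = 5545/576
unnormalised second-form numerators: l = -9/2, m = 0, n = 897/64; L = l/sqrt(5545/576), and similarly M = m/sqrt(W^2), N = n/sqrt(W^2)


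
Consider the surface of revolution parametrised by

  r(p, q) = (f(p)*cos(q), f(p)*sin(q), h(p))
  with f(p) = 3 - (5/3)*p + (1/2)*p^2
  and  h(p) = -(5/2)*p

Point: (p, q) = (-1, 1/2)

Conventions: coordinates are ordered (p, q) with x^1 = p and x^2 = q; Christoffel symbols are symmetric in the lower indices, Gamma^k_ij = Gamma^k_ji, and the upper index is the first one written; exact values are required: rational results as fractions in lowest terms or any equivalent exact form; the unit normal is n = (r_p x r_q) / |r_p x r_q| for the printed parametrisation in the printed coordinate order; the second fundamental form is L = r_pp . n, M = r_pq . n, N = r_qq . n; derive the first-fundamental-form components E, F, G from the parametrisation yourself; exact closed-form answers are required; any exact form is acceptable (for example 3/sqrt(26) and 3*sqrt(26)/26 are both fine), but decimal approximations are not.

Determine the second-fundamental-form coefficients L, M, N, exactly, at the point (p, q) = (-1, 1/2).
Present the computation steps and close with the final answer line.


f = 31/6, f' = -8/3, f'' = 1, h' = -5/2, h'' = 0
E = 481/36, F = 0, G = 961/36; answer radicand W^2 = 481/36
unnormalised second-form numerators: l = 5/2, m = 0, n = -155/12; L = l/sqrt(481/36), and similarly M = m/sqrt(W^2), N = n/sqrt(W^2)

Answer: L = 15*sqrt(481)/481, M = 0, N = -155*sqrt(481)/962


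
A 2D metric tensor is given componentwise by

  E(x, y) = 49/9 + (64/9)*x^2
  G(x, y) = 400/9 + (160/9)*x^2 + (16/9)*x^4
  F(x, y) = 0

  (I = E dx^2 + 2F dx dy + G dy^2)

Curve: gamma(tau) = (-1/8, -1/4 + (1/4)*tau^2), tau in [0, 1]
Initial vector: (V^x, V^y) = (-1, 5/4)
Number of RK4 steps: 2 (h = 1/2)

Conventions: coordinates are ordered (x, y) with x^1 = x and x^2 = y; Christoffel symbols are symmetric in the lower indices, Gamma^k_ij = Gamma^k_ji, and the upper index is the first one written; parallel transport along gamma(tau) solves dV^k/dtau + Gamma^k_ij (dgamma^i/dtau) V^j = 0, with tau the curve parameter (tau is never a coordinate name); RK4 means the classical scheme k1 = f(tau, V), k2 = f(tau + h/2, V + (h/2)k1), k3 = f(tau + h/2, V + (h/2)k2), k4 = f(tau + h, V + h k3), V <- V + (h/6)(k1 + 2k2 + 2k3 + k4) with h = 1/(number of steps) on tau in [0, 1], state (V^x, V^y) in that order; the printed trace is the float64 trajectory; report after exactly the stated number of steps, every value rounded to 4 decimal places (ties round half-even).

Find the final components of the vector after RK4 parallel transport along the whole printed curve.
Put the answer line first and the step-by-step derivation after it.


Answer: V^x = -1.1247, V^y = 1.2368

gamma'(tau) = (0, (1/2)*tau); f(tau, V)^k = -Gamma^k_ij(gamma(tau)) gamma'^i(tau) V^j; h = 1/2; intermediate values shown to 6 dp
curve data and Christoffel symbols at the stage parameters:
  tau = 0.000000: gamma = (-0.125000, -0.250000), gamma' = (0.000000, 0.000000); Gamma_xxx = -0.160000, Gamma_xxy = 0.000000, Gamma_xyy = 0.401250, Gamma_yxx = 0.000000, Gamma_yxy = -0.049844, Gamma_yyy = 0.000000
  tau = 0.250000: gamma = (-0.125000, -0.234375), gamma' = (0.000000, 0.125000); Gamma_xxx = -0.160000, Gamma_xxy = 0.000000, Gamma_xyy = 0.401250, Gamma_yxx = 0.000000, Gamma_yxy = -0.049844, Gamma_yyy = 0.000000
  tau = 0.500000: gamma = (-0.125000, -0.187500), gamma' = (0.000000, 0.250000); Gamma_xxx = -0.160000, Gamma_xxy = 0.000000, Gamma_xyy = 0.401250, Gamma_yxx = 0.000000, Gamma_yxy = -0.049844, Gamma_yyy = 0.000000
  tau = 0.750000: gamma = (-0.125000, -0.109375), gamma' = (0.000000, 0.375000); Gamma_xxx = -0.160000, Gamma_xxy = 0.000000, Gamma_xyy = 0.401250, Gamma_yxx = 0.000000, Gamma_yxy = -0.049844, Gamma_yyy = 0.000000
  tau = 1.000000: gamma = (-0.125000, 0.000000), gamma' = (0.000000, 0.500000); Gamma_xxx = -0.160000, Gamma_xxy = 0.000000, Gamma_xyy = 0.401250, Gamma_yxx = 0.000000, Gamma_yxy = -0.049844, Gamma_yyy = 0.000000
step 0: V^x = -1.0000, V^y = 1.2500
step 1: k1 = (0.000000, 0.000000), k2 = (-0.062695, -0.006231), k3 = (-0.062617, -0.006328), k4 = (-0.125073, -0.012851); V <- V + (h/6)(k1 + 2k2 + 2k3 + k4): V^x = -1.0313, V^y = 1.2468
step 2: k1 = (-0.125073, -0.012851), k2 = (-0.187126, -0.019861), k3 = (-0.186863, -0.020151), k4 = (-0.248125, -0.028031); V <- V + (h/6)(k1 + 2k2 + 2k3 + k4): V^x = -1.1247, V^y = 1.2368


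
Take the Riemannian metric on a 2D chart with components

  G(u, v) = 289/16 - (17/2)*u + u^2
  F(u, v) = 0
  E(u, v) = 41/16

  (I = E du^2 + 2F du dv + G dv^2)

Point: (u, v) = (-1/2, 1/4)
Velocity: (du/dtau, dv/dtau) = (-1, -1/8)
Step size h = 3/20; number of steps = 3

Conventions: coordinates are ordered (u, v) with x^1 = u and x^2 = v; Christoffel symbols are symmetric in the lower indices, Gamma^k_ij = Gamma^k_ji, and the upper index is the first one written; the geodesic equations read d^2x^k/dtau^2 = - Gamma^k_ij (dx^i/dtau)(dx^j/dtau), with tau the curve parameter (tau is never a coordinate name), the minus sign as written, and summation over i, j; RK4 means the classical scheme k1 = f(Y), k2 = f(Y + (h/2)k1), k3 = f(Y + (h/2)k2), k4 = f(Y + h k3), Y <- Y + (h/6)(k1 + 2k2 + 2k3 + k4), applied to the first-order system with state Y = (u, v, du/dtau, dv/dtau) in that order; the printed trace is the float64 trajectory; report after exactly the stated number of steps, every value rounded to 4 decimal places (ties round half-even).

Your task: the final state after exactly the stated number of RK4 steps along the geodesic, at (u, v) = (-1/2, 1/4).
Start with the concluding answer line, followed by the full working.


Answer: u = -0.9527, v = 0.1986, du/dtau = -1.0114, dv/dtau = -0.1042

f(Y) = (du/dtau, dv/dtau, -Gamma^u_ij Y'^i Y'^j, -Gamma^v_ij Y'^i Y'^j) with the Gammas evaluated at the stage position; h = 0.150000; intermediate values shown to 6 dp
step 0: u = -0.5000, v = 0.2500, du/dtau = -1.0000, dv/dtau = -0.1250
step 1:
  k1: at (u, v) = (-0.500000, 0.250000), (du/dtau, dv/dtau) = (-1.000000, -0.125000); Gamma_uuu = 0.000000, Gamma_uuv = 0.000000, Gamma_uvv = 1.853659, Gamma_vuu = 0.000000, Gamma_vuv = -0.210526, Gamma_vvv = 0.000000; k1 = (-1.000000, -0.125000, -0.028963, 0.052632)
  k2: at (u, v) = (-0.575000, 0.240625), (du/dtau, dv/dtau) = (-1.002172, -0.121053); Gamma_uuu = 0.000000, Gamma_uuv = 0.000000, Gamma_uvv = 1.882927, Gamma_vuu = 0.000000, Gamma_vuv = -0.207254, Gamma_vvv = 0.000000; k2 = (-1.002172, -0.121053, -0.027592, 0.050286)
  k3: at (u, v) = (-0.575163, 0.240921), (du/dtau, dv/dtau) = (-1.002069, -0.121229); Gamma_uuu = 0.000000, Gamma_uuv = 0.000000, Gamma_uvv = 1.882990, Gamma_vuu = 0.000000, Gamma_vuv = -0.207247, Gamma_vvv = 0.000000; k3 = (-1.002069, -0.121229, -0.027673, 0.050352)
  k4: at (u, v) = (-0.650310, 0.231816), (du/dtau, dv/dtau) = (-1.004151, -0.117447); Gamma_uuu = 0.000000, Gamma_uuv = 0.000000, Gamma_uvv = 1.912316, Gamma_vuu = 0.000000, Gamma_vuv = -0.204069, Gamma_vvv = 0.000000; k4 = (-1.004151, -0.117447, -0.026378, 0.048134)
  Y <- Y + (h/6)(k1 + 2k2 + 2k3 + k4): u = -0.6503, v = 0.2318, du/dtau = -1.0041, dv/dtau = -0.1174
step 2:
  k1: at (u, v) = (-0.650316, 0.231825), (du/dtau, dv/dtau) = (-1.004147, -0.117449); Gamma_uuu = 0.000000, Gamma_uuv = 0.000000, Gamma_uvv = 1.912318, Gamma_vuu = 0.000000, Gamma_vuv = -0.204068, Gamma_vvv = 0.000000; k1 = (-1.004147, -0.117449, -0.026379, 0.048134)
  k2: at (u, v) = (-0.725627, 0.223016), (du/dtau, dv/dtau) = (-1.006125, -0.113839); Gamma_uuu = 0.000000, Gamma_uuv = 0.000000, Gamma_uvv = 1.941708, Gamma_vuu = 0.000000, Gamma_vuv = -0.200980, Gamma_vvv = 0.000000; k2 = (-1.006125, -0.113839, -0.025163, 0.046039)
  k3: at (u, v) = (-0.725775, 0.223287), (du/dtau, dv/dtau) = (-1.006034, -0.113996); Gamma_uuu = 0.000000, Gamma_uuv = 0.000000, Gamma_uvv = 1.941766, Gamma_vuu = 0.000000, Gamma_vuv = -0.200974, Gamma_vvv = 0.000000; k3 = (-1.006034, -0.113996, -0.025233, 0.046097)
  k4: at (u, v) = (-0.801221, 0.214725), (du/dtau, dv/dtau) = (-1.007932, -0.110534); Gamma_uuu = 0.000000, Gamma_uuv = 0.000000, Gamma_uvv = 1.971208, Gamma_vuu = 0.000000, Gamma_vuv = -0.197972, Gamma_vvv = 0.000000; k4 = (-1.007932, -0.110534, -0.024084, 0.044113)
  Y <- Y + (h/6)(k1 + 2k2 + 2k3 + k4): u = -0.8012, v = 0.2147, du/dtau = -1.0079, dv/dtau = -0.1105
step 3:
  k1: at (u, v) = (-0.801226, 0.214733), (du/dtau, dv/dtau) = (-1.007928, -0.110536); Gamma_uuu = 0.000000, Gamma_uuv = 0.000000, Gamma_uvv = 1.971210, Gamma_vuu = 0.000000, Gamma_vuv = -0.197972, Gamma_vvv = 0.000000; k1 = (-1.007928, -0.110536, -0.024085, 0.044113)
  k2: at (u, v) = (-0.876820, 0.206443), (du/dtau, dv/dtau) = (-1.009735, -0.107228); Gamma_uuu = 0.000000, Gamma_uuv = 0.000000, Gamma_uvv = 2.000710, Gamma_vuu = 0.000000, Gamma_vuv = -0.195053, Gamma_vvv = 0.000000; k2 = (-1.009735, -0.107228, -0.023004, 0.042237)
  k3: at (u, v) = (-0.876956, 0.206691), (du/dtau, dv/dtau) = (-1.009653, -0.107368); Gamma_uuu = 0.000000, Gamma_uuv = 0.000000, Gamma_uvv = 2.000763, Gamma_vuu = 0.000000, Gamma_vuv = -0.195048, Gamma_vvv = 0.000000; k3 = (-1.009653, -0.107368, -0.023065, 0.042288)
  k4: at (u, v) = (-0.952674, 0.198628), (du/dtau, dv/dtau) = (-1.011388, -0.104193); Gamma_uuu = 0.000000, Gamma_uuv = 0.000000, Gamma_uvv = 2.030312, Gamma_vuu = 0.000000, Gamma_vuv = -0.192209, Gamma_vvv = 0.000000; k4 = (-1.011388, -0.104193, -0.022041, 0.040510)
  Y <- Y + (h/6)(k1 + 2k2 + 2k3 + k4): u = -0.9527, v = 0.1986, du/dtau = -1.0114, dv/dtau = -0.1042


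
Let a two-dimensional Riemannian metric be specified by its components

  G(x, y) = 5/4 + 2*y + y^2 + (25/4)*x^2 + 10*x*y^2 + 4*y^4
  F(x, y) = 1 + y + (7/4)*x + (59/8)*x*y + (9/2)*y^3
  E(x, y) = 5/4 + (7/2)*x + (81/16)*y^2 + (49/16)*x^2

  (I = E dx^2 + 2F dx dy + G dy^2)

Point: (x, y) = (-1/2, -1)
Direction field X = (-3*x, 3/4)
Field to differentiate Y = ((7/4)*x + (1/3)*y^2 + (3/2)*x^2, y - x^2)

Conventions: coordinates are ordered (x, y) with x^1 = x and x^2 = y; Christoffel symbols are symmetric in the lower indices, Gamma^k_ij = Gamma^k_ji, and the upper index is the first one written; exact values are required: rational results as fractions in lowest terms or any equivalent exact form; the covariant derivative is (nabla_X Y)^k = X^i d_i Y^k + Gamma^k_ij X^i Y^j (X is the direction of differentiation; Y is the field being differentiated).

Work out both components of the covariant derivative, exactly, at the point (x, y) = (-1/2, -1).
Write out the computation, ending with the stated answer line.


E = 341/64, F = -27/16, G = 13/16 at the point
E_x = 7/16, E_y = -81/8, F_x = -45/8, F_y = 173/16, G_x = 15/4, G_y = -6
EG - F^2 = 1517/1024;  g^inv = (1024/1517) * [[13/16, 27/16], [27/16, 341/64]]
first-kind symbols [ij,l] = (1/2)(d_i g_jl + d_j g_il - d_l g_ij): [xx,x] = E_x/2 = 7/32, [xx,y] = F_x - E_y/2 = -9/16, [xy,x] = E_y/2 = -81/16, [xy,y] = G_x/2 = 15/8, [yy,x] = F_y - G_x/2 = 143/16, [yy,y] = G_y/2 = -3
Gamma^x_ij = (G*[ij,x] - F*[ij,y])/(EG - F^2), Gamma^y_ij = (E*[ij,y] - F*[ij,x])/(EG - F^2)
Gamma_xxx = -790/1517, Gamma_xxy = -972/1517, Gamma_xyy = 2252/1517, Gamma_yxx = -2691/1517, Gamma_yxy = 1482/1517, Gamma_yyy = -924/1517
X = (3/2, 3/4), Y = (-1/6, -5/4) at the point

Answer: (nabla_X Y)^x = -1275/12136, (nabla_X Y)^y = 7953/6068


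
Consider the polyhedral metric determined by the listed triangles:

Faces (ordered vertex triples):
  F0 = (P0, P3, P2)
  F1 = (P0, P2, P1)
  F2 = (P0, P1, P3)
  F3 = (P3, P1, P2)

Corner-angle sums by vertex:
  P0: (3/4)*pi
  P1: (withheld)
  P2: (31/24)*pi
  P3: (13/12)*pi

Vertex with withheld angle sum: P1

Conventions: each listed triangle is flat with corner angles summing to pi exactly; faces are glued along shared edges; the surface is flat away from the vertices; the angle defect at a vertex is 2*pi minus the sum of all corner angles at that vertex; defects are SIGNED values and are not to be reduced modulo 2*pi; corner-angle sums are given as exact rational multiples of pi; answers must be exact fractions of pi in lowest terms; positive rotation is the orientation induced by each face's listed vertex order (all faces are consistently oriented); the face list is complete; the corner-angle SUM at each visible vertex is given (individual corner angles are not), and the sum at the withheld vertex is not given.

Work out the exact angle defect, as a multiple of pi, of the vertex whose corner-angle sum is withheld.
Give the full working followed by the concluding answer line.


V = 4, E = 6, F = 4; chi = V - E + F = 2
Gauss-Bonnet: total defect = 2*pi*chi = 4*pi; visible defects sum to (23/8)*pi

Answer: defect(P1) = (9/8)*pi


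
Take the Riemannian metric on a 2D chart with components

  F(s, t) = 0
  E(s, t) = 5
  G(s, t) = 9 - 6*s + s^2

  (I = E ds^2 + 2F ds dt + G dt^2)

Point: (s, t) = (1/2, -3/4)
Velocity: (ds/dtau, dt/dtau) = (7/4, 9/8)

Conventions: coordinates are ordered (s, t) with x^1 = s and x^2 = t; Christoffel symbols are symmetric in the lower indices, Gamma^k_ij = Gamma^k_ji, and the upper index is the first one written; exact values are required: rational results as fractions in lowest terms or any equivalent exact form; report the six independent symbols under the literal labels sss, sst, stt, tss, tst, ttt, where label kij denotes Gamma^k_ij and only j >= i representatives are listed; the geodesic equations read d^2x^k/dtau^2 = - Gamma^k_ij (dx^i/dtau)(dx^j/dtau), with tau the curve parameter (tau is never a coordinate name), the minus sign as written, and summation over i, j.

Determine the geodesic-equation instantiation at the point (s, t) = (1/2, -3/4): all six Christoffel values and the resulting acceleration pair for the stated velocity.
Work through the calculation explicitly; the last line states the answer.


E = 5, F = 0, G = 25/4 at the point
E_s = 0, E_t = 0, F_s = 0, F_t = 0, G_s = -5, G_t = 0
EG - F^2 = 125/4;  g^inv = (4/125) * [[25/4, 0], [0, 5]]
first-kind symbols [ij,l] = (1/2)(d_i g_jl + d_j g_il - d_l g_ij): [ss,s] = E_s/2 = 0, [ss,t] = F_s - E_t/2 = 0, [st,s] = E_t/2 = 0, [st,t] = G_s/2 = -5/2, [tt,s] = F_t - G_s/2 = 5/2, [tt,t] = G_t/2 = 0
Gamma^s_ij = (G*[ij,s] - F*[ij,t])/(EG - F^2), Gamma^t_ij = (E*[ij,t] - F*[ij,s])/(EG - F^2)
Gamma_sss = 0, Gamma_sst = 0, Gamma_stt = 1/2, Gamma_tss = 0, Gamma_tst = -2/5, Gamma_ttt = 0
d^2s/dtau^2 = -(Gamma_sss*(7/4)^2 + 2*Gamma_sst*(7/4)*(9/8) + Gamma_stt*(9/8)^2) = -81/128
d^2t/dtau^2 = -(Gamma_tss*(7/4)^2 + 2*Gamma_tst*(7/4)*(9/8) + Gamma_ttt*(9/8)^2) = 63/40

Answer: Gamma_sss = 0, Gamma_sst = 0, Gamma_stt = 1/2, Gamma_tss = 0, Gamma_tst = -2/5, Gamma_ttt = 0; accelerations (d^2s/dtau^2, d^2t/dtau^2) = (-81/128, 63/40)


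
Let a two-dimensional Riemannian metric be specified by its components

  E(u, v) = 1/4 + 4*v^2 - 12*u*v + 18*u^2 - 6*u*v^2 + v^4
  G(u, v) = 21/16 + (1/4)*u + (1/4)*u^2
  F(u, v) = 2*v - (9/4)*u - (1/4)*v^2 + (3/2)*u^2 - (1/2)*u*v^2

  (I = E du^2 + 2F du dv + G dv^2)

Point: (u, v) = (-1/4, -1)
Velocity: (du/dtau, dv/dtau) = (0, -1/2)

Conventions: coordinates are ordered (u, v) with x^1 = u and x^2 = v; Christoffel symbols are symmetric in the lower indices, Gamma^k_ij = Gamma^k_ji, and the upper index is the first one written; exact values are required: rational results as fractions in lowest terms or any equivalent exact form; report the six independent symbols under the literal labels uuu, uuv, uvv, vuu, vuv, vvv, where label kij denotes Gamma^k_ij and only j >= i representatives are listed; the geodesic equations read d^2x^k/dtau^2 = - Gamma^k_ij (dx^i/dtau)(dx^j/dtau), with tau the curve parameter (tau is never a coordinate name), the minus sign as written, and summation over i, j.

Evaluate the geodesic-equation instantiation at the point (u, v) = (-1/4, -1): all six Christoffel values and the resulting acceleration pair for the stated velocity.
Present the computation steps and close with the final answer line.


E = 39/8, F = -47/32, G = 81/64 at the point
E_u = -3, E_v = -12, F_u = -7/2, F_v = 9/4, G_u = 1/8, G_v = 0
EG - F^2 = 4109/1024;  g^inv = (1024/4109) * [[81/64, 47/32], [47/32, 39/8]]
first-kind symbols [ij,l] = (1/2)(d_i g_jl + d_j g_il - d_l g_ij): [uu,u] = E_u/2 = -3/2, [uu,v] = F_u - E_v/2 = 5/2, [uv,u] = E_v/2 = -6, [uv,v] = G_u/2 = 1/16, [vv,u] = F_v - G_u/2 = 35/16, [vv,v] = G_v/2 = 0
Gamma^u_ij = (G*[ij,u] - F*[ij,v])/(EG - F^2), Gamma^v_ij = (E*[ij,v] - F*[ij,u])/(EG - F^2)
Gamma_uuu = 1816/4109, Gamma_uuv = -7682/4109, Gamma_uvv = 405/587, Gamma_vuu = 10224/4109, Gamma_vuv = -8712/4109, Gamma_vvv = 470/587
d^2u/dtau^2 = -(Gamma_uuu*(0)^2 + 2*Gamma_uuv*(0)*(-1/2) + Gamma_uvv*(-1/2)^2) = -405/2348
d^2v/dtau^2 = -(Gamma_vuu*(0)^2 + 2*Gamma_vuv*(0)*(-1/2) + Gamma_vvv*(-1/2)^2) = -235/1174

Answer: Gamma_uuu = 1816/4109, Gamma_uuv = -7682/4109, Gamma_uvv = 405/587, Gamma_vuu = 10224/4109, Gamma_vuv = -8712/4109, Gamma_vvv = 470/587; accelerations (d^2u/dtau^2, d^2v/dtau^2) = (-405/2348, -235/1174)


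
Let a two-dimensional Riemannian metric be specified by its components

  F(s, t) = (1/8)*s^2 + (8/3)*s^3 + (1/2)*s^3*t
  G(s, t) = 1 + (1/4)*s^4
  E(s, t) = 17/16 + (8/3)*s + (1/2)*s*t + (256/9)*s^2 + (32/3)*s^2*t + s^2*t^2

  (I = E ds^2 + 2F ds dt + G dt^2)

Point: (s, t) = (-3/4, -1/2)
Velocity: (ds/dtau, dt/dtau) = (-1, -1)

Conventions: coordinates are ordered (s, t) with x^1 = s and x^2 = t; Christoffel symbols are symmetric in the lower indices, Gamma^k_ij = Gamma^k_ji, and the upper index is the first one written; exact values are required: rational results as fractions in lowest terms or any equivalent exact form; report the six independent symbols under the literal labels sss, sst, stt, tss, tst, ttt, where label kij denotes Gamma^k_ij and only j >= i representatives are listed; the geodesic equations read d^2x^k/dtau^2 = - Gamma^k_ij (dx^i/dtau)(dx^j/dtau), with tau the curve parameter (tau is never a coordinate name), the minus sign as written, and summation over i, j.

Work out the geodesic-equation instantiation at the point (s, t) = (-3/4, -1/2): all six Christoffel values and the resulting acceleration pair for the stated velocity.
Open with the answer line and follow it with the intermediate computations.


Answer: Gamma_sss = -16704/12769, Gamma_sst = 2592/12769, Gamma_stt = 0, Gamma_tss = 1392/12769, Gamma_tst = -216/12769, Gamma_ttt = 0; accelerations (d^2s/dtau^2, d^2t/dtau^2) = (11520/12769, -960/12769)

E = 793/64, F = -243/256, G = 1105/1024 at the point
E_s = -261/8, E_t = 81/16, F_s = 249/64, F_t = -27/128, G_s = -27/64, G_t = 0
EG - F^2 = 12769/1024;  g^inv = (1024/12769) * [[1105/1024, 243/256], [243/256, 793/64]]
first-kind symbols [ij,l] = (1/2)(d_i g_jl + d_j g_il - d_l g_ij): [ss,s] = E_s/2 = -261/16, [ss,t] = F_s - E_t/2 = 87/64, [st,s] = E_t/2 = 81/32, [st,t] = G_s/2 = -27/128, [tt,s] = F_t - G_s/2 = 0, [tt,t] = G_t/2 = 0
Gamma^s_ij = (G*[ij,s] - F*[ij,t])/(EG - F^2), Gamma^t_ij = (E*[ij,t] - F*[ij,s])/(EG - F^2)
Gamma_sss = -16704/12769, Gamma_sst = 2592/12769, Gamma_stt = 0, Gamma_tss = 1392/12769, Gamma_tst = -216/12769, Gamma_ttt = 0
d^2s/dtau^2 = -(Gamma_sss*(-1)^2 + 2*Gamma_sst*(-1)*(-1) + Gamma_stt*(-1)^2) = 11520/12769
d^2t/dtau^2 = -(Gamma_tss*(-1)^2 + 2*Gamma_tst*(-1)*(-1) + Gamma_ttt*(-1)^2) = -960/12769


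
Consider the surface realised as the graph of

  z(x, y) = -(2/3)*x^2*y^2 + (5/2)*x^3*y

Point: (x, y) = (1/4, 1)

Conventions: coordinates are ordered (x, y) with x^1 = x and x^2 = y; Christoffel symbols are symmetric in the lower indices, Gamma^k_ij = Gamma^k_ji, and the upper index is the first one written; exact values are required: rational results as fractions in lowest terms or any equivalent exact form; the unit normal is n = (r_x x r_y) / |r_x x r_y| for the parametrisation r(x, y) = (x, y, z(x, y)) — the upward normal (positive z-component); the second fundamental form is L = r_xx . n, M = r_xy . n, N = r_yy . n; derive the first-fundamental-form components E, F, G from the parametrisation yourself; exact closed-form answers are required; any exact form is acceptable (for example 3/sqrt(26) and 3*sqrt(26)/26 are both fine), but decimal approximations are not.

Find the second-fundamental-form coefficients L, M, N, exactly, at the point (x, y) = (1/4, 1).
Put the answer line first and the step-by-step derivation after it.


Answer: L = 928*sqrt(150449)/150449, M = -76*sqrt(150449)/150449, N = -32*sqrt(150449)/150449

z_x = 13/96, z_y = -17/384, z_xx = 29/12, z_xy = -19/96, z_yy = -1/12
E = 9385/9216, F = -221/36864, G = 147745/147456; answer radicand W^2 = 150449/147456
unnormalised second-form numerators: l = 29/12, m = -19/96, n = -1/12; L = l/sqrt(150449/147456), and similarly M = m/sqrt(W^2), N = n/sqrt(W^2)


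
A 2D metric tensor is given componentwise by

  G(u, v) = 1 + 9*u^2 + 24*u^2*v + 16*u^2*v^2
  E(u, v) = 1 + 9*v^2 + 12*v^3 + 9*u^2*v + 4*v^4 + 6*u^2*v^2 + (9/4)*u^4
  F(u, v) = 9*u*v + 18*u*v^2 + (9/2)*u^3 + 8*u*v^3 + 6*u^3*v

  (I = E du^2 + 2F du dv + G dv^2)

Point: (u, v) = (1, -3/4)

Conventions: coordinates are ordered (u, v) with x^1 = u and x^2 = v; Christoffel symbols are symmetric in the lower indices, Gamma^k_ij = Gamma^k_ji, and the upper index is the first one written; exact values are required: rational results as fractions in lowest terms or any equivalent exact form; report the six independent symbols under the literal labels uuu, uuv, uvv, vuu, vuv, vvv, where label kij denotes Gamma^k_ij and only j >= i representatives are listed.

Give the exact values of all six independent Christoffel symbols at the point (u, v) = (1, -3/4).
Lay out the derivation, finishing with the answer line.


E = 73/64, F = 0, G = 1 at the point
E_u = 9/4, E_v = 0, F_u = 0, F_v = 3/2, G_u = 0, G_v = 0
EG - F^2 = 73/64;  g^inv = (64/73) * [[1, 0], [0, 73/64]]
first-kind symbols [ij,l] = (1/2)(d_i g_jl + d_j g_il - d_l g_ij): [uu,u] = E_u/2 = 9/8, [uu,v] = F_u - E_v/2 = 0, [uv,u] = E_v/2 = 0, [uv,v] = G_u/2 = 0, [vv,u] = F_v - G_u/2 = 3/2, [vv,v] = G_v/2 = 0
Gamma^u_ij = (G*[ij,u] - F*[ij,v])/(EG - F^2), Gamma^v_ij = (E*[ij,v] - F*[ij,u])/(EG - F^2)

Answer: Gamma_uuu = 72/73, Gamma_uuv = 0, Gamma_uvv = 96/73, Gamma_vuu = 0, Gamma_vuv = 0, Gamma_vvv = 0


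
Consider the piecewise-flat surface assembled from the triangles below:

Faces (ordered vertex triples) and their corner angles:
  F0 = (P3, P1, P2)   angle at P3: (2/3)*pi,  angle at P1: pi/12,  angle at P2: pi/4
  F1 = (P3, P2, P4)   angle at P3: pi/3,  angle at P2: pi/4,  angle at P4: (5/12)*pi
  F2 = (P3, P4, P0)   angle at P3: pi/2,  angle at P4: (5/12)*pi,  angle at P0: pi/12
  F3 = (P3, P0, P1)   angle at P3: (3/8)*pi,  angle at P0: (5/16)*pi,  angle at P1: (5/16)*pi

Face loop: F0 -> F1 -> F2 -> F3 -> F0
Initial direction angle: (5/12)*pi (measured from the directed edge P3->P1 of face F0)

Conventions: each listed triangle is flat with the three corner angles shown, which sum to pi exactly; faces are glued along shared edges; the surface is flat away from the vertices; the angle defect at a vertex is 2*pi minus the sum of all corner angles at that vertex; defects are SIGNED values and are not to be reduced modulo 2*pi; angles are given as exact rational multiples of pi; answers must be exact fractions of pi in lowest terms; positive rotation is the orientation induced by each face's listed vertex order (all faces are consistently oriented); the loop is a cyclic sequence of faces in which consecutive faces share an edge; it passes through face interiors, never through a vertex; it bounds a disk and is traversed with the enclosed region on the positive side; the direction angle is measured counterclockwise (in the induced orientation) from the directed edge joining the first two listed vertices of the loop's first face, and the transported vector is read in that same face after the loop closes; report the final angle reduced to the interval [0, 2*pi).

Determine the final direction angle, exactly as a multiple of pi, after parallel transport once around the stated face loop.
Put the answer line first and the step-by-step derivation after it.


Answer: final direction angle = (13/24)*pi

enclosed vertex P3: corner angles sum to (15/8)*pi, defect = 2*pi - (15/8)*pi = pi/8
transport around the loop rotates by the sum of enclosed defects; add to the initial angle mod 2*pi
final angle = (5/12)*pi + pi/8 = (13/24)*pi (mod 2*pi)


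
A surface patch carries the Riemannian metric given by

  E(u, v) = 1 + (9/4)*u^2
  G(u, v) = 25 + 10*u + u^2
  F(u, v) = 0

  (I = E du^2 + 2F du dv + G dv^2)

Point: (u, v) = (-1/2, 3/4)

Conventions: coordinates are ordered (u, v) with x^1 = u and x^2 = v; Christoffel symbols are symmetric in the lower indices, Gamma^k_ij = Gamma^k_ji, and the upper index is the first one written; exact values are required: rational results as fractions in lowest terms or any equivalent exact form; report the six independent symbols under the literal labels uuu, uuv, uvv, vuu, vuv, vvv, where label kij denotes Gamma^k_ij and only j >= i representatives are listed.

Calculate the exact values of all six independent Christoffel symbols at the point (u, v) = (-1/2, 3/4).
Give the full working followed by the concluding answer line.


E = 25/16, F = 0, G = 81/4 at the point
E_u = -9/4, E_v = 0, F_u = 0, F_v = 0, G_u = 9, G_v = 0
EG - F^2 = 2025/64;  g^inv = (64/2025) * [[81/4, 0], [0, 25/16]]
first-kind symbols [ij,l] = (1/2)(d_i g_jl + d_j g_il - d_l g_ij): [uu,u] = E_u/2 = -9/8, [uu,v] = F_u - E_v/2 = 0, [uv,u] = E_v/2 = 0, [uv,v] = G_u/2 = 9/2, [vv,u] = F_v - G_u/2 = -9/2, [vv,v] = G_v/2 = 0
Gamma^u_ij = (G*[ij,u] - F*[ij,v])/(EG - F^2), Gamma^v_ij = (E*[ij,v] - F*[ij,u])/(EG - F^2)

Answer: Gamma_uuu = -18/25, Gamma_uuv = 0, Gamma_uvv = -72/25, Gamma_vuu = 0, Gamma_vuv = 2/9, Gamma_vvv = 0


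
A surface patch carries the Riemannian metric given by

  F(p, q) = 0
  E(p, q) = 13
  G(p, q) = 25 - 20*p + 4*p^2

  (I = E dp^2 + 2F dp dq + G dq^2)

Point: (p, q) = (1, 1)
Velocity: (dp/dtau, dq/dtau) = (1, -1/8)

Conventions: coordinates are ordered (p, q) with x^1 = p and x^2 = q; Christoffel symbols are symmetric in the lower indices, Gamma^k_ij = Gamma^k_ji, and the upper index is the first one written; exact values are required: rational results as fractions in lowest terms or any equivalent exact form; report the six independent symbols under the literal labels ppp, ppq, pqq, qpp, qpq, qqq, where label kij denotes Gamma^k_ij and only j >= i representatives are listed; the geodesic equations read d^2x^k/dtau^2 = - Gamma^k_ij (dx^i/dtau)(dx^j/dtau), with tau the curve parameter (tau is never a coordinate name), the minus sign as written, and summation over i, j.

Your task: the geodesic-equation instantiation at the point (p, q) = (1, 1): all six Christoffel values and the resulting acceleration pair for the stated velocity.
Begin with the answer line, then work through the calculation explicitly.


Answer: Gamma_ppp = 0, Gamma_ppq = 0, Gamma_pqq = 6/13, Gamma_qpp = 0, Gamma_qpq = -2/3, Gamma_qqq = 0; accelerations (d^2p/dtau^2, d^2q/dtau^2) = (-3/416, -1/6)

E = 13, F = 0, G = 9 at the point
E_p = 0, E_q = 0, F_p = 0, F_q = 0, G_p = -12, G_q = 0
EG - F^2 = 117;  g^inv = (1/117) * [[9, 0], [0, 13]]
first-kind symbols [ij,l] = (1/2)(d_i g_jl + d_j g_il - d_l g_ij): [pp,p] = E_p/2 = 0, [pp,q] = F_p - E_q/2 = 0, [pq,p] = E_q/2 = 0, [pq,q] = G_p/2 = -6, [qq,p] = F_q - G_p/2 = 6, [qq,q] = G_q/2 = 0
Gamma^p_ij = (G*[ij,p] - F*[ij,q])/(EG - F^2), Gamma^q_ij = (E*[ij,q] - F*[ij,p])/(EG - F^2)
Gamma_ppp = 0, Gamma_ppq = 0, Gamma_pqq = 6/13, Gamma_qpp = 0, Gamma_qpq = -2/3, Gamma_qqq = 0
d^2p/dtau^2 = -(Gamma_ppp*(1)^2 + 2*Gamma_ppq*(1)*(-1/8) + Gamma_pqq*(-1/8)^2) = -3/416
d^2q/dtau^2 = -(Gamma_qpp*(1)^2 + 2*Gamma_qpq*(1)*(-1/8) + Gamma_qqq*(-1/8)^2) = -1/6


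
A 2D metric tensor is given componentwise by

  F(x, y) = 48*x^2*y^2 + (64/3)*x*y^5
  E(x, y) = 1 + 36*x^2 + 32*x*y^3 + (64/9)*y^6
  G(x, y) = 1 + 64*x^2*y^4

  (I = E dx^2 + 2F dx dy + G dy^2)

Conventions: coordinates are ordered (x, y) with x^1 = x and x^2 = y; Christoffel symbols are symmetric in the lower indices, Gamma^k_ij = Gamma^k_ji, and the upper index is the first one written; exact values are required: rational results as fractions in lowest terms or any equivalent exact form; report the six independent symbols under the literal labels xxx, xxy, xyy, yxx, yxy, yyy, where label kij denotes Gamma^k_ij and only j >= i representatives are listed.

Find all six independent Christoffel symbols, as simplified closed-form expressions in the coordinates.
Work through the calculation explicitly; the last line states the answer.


E = 1 + 36*x^2 + 32*x*y^3 + (64/9)*y^6; F = 48*x^2*y^2 + (64/3)*x*y^5; G = 1 + 64*x^2*y^4
Gamma^k_ij = (1/2) g^{kl} (d_i g_jl + d_j g_il - d_l g_ij), with g^inv = (1/(EG-F^2)) [[G, -F], [-F, E]]
first partials: E_x = 72*x + 32*y^3, E_y = 96*x*y^2 + (128/3)*y^5, F_x = 96*x*y^2 + (64/3)*y^5, F_y = 96*x^2*y + (320/3)*x*y^4, G_x = 128*x*y^4, G_y = 256*x^2*y^3
D = EG - F^2 = 1 + 36*x^2 + 32*x*y^3 + (64/9)*y^6 + 64*x^2*y^4
expanded: Gamma^x_xx = (G E_x - 2F F_x + F E_y)/(2D), Gamma^x_xy = (G E_y - F G_x)/(2D), Gamma^x_yy = (2G F_y - G G_x - F G_y)/(2D), Gamma^y_xx = (2E F_x - E E_y - F E_x)/(2D), Gamma^y_xy = (E G_x - F E_y)/(2D), Gamma^y_yy = (E G_y - 2F F_y + F G_x)/(2D); substitute and cancel common factors

Answer: Gamma_xxx = (324*x + 144*y^3)/(576*x^2*y^4 + 324*x^2 + 288*x*y^3 + 64*y^6 + 9), Gamma_xxy = (432*x*y^2 + 192*y^5)/(576*x^2*y^4 + 324*x^2 + 288*x*y^3 + 64*y^6 + 9), Gamma_xyy = (864*x^2*y + 384*x*y^4)/(576*x^2*y^4 + 324*x^2 + 288*x*y^3 + 64*y^6 + 9), Gamma_yxx = 432*x*y^2/(576*x^2*y^4 + 324*x^2 + 288*x*y^3 + 64*y^6 + 9), Gamma_yxy = 576*x*y^4/(576*x^2*y^4 + 324*x^2 + 288*x*y^3 + 64*y^6 + 9), Gamma_yyy = 1152*x^2*y^3/(576*x^2*y^4 + 324*x^2 + 288*x*y^3 + 64*y^6 + 9)


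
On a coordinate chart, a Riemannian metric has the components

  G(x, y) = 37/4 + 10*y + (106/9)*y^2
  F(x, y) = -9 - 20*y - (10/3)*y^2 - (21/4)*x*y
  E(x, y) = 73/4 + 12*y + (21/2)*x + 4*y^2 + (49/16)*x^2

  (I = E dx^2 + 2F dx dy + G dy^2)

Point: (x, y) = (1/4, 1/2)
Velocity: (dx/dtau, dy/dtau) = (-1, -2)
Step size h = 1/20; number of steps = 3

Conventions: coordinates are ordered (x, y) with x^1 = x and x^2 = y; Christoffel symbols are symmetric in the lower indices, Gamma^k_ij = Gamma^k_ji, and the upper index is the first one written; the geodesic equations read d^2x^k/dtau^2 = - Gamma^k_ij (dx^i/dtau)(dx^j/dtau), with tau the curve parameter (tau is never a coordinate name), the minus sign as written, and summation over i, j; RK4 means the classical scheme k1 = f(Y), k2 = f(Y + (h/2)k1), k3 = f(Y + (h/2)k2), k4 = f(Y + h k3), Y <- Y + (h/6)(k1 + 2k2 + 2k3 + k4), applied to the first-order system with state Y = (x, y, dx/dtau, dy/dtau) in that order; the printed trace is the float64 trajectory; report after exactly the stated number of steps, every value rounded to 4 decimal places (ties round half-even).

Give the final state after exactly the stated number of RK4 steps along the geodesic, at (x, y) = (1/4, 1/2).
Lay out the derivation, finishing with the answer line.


f(Y) = (dx/dtau, dy/dtau, -Gamma^x_ij Y'^i Y'^j, -Gamma^y_ij Y'^i Y'^j) with the Gammas evaluated at the stage position; h = 0.050000; intermediate values shown to 6 dp
step 0: x = 0.2500, y = 0.5000, dx/dtau = -1.0000, dy/dtau = -2.0000
step 1:
  k1: at (x, y) = (0.250000, 0.500000), (dx/dtau, dy/dtau) = (-1.000000, -2.000000); Gamma_xxx = -1.820596, Gamma_xxy = 2.191658, Gamma_xyy = -3.197136, Gamma_yxx = -2.787427, Gamma_yxy = 2.611667, Gamma_yyy = -3.176555; k1 = (-1.000000, -2.000000, 5.842508, 5.046979)
  k2: at (x, y) = (0.225000, 0.450000), (dx/dtau, dy/dtau) = (-0.853937, -1.873826); Gamma_xxx = -1.496597, Gamma_xxy = 1.895646, Gamma_xyy = -2.897052, Gamma_yxx = -2.411341, Gamma_yxy = 2.256514, Gamma_yyy = -2.810190; k2 = (-0.853937, -1.873826, 5.196966, 4.404143)
  k3: at (x, y) = (0.228652, 0.453154), (dx/dtau, dy/dtau) = (-0.870076, -1.889896); Gamma_xxx = -1.509874, Gamma_xxy = 1.906802, Gamma_xyy = -2.907243, Gamma_yxx = -2.427115, Gamma_yxy = 2.270676, Gamma_yyy = -2.823940; k3 = (-0.870076, -1.889896, 5.255935, 4.456104)
  k4: at (x, y) = (0.206496, 0.405505), (dx/dtau, dy/dtau) = (-0.737203, -1.777195); Gamma_xxx = -1.242668, Gamma_xxy = 1.662938, Gamma_xyy = -2.657298, Gamma_yxx = -2.115280, Gamma_yxy = 1.974551, Gamma_yyy = -2.513847; k4 = (-0.737203, -1.777195, 4.710807, 3.915445)
  Y <- Y + (h/6)(k1 + 2k2 + 2k3 + k4): x = 0.2068, y = 0.4058, dx/dtau = -0.7378, dy/dtau = -1.7776
step 2:
  k1: at (x, y) = (0.206790, 0.405795), (dx/dtau, dy/dtau) = (-0.737841, -1.777642); Gamma_xxx = -1.243816, Gamma_xxy = 1.663913, Gamma_xyy = -2.658216, Gamma_yxx = -2.116646, Gamma_yxy = 1.975796, Gamma_yyy = -2.515089; k1 = (-0.737841, -1.777642, 4.712305, 3.917061)
  k2: at (x, y) = (0.188344, 0.361354), (dx/dtau, dy/dtau) = (-0.620033, -1.679716); Gamma_xxx = -1.026221, Gamma_xxy = 1.465353, Gamma_xyy = -2.452119, Gamma_yxx = -1.861511, Gamma_yxy = 1.731756, Gamma_yyy = -2.255208; k2 = (-0.620033, -1.679716, 4.260772, 3.471411)
  k3: at (x, y) = (0.191289, 0.363802), (dx/dtau, dy/dtau) = (-0.631321, -1.690857); Gamma_xxx = -1.033852, Gamma_xxy = 1.471485, Gamma_xyy = -2.457515, Gamma_yxx = -1.870723, Gamma_yxy = 1.739948, Gamma_yyy = -2.263188; k3 = (-0.631321, -1.690857, 4.296546, 3.501357)
  k4: at (x, y) = (0.175224, 0.321252), (dx/dtau, dy/dtau) = (-0.523013, -1.602574); Gamma_xxx = -0.850677, Gamma_xxy = 1.304581, Gamma_xyy = -2.282414, Gamma_yxx = -1.655017, Gamma_yxy = 1.532206, Gamma_yyy = -2.038480; k4 = (-0.523013, -1.602574, 3.907578, 3.119543)
  Y <- Y + (h/6)(k1 + 2k2 + 2k3 + k4): x = 0.1754, y = 0.3214, dx/dtau = -0.5234, dy/dtau = -1.6028
step 3:
  k1: at (x, y) = (0.175427, 0.321450), (dx/dtau, dy/dtau) = (-0.523386, -1.602791); Gamma_xxx = -0.851277, Gamma_xxy = 1.305074, Gamma_xyy = -2.282869, Gamma_yxx = -1.655739, Gamma_yxy = 1.532863, Gamma_yyy = -2.039145; k1 = (-0.523386, -1.602791, 3.908147, 3.120229)
  k2: at (x, y) = (0.162342, 0.281380), (dx/dtau, dy/dtau) = (-0.425683, -1.524785); Gamma_xxx = -0.698502, Gamma_xxy = 1.165930, Gamma_xyy = -2.135058, Gamma_yxx = -1.475191, Gamma_yxy = 1.357469, Gamma_yyy = -1.846083; k2 = (-0.425683, -1.524785, 3.576969, 2.797205)
  k3: at (x, y) = (0.164785, 0.283330), (dx/dtau, dy/dtau) = (-0.433962, -1.532861); Gamma_xxx = -0.703171, Gamma_xxy = 1.169462, Gamma_xyy = -2.137968, Gamma_yxx = -1.480911, Gamma_yxy = 1.362494, Gamma_yyy = -1.850970; k3 = (-0.433962, -1.532861, 3.600068, 2.815375)
  k4: at (x, y) = (0.153729, 0.244807), (dx/dtau, dy/dtau) = (-0.343383, -1.462022); Gamma_xxx = -0.572427, Gamma_xxy = 1.050609, Gamma_xyy = -2.010368, Gamma_yxx = -1.325907, Gamma_yxy = 1.210655, Gamma_yyy = -1.681072; k4 = (-0.343383, -1.462022, 3.309794, 2.534069)
  Y <- Y + (h/6)(k1 + 2k2 + 2k3 + k4): x = 0.1539, y = 0.2449, dx/dtau = -0.3436, dy/dtau = -1.4621

Answer: x = 0.1539, y = 0.2449, dx/dtau = -0.3436, dy/dtau = -1.4621
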